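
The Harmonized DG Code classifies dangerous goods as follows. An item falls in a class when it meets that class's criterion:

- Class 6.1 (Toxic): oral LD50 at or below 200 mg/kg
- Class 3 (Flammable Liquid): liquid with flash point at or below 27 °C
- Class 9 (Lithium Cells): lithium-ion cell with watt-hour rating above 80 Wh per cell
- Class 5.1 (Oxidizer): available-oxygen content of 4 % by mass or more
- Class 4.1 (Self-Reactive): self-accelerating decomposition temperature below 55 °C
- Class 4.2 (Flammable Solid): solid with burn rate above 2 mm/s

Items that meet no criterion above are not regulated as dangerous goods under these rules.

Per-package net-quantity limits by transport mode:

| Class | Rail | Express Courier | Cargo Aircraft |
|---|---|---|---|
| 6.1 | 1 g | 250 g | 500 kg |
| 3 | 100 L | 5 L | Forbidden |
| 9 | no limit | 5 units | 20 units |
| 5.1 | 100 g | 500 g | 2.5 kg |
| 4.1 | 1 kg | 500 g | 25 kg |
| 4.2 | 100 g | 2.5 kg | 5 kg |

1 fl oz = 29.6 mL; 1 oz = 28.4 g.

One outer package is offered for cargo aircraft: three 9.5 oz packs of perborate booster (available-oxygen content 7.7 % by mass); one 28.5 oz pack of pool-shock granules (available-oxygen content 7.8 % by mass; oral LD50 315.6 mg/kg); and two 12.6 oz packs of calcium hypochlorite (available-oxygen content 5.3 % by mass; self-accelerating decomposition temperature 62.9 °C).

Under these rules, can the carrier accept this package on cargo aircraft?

Perborate booster: available-oxygen content 7.7 % by mass ≥ 4 % by mass → Class 5.1 (Oxidizer).
Pool-shock granules: available-oxygen content 7.8 % by mass ≥ 4 % by mass → Class 5.1 (Oxidizer).
With available-oxygen content 5.3 % by mass (≥ 4 % by mass), the calcium hypochlorite falls in Class 5.1.
Total Class 5.1: (three 9.5 oz packs = 809.4 g) + (one 28.5 oz pack = 809.4 g) + (two 12.6 oz packs = 715.68 g) = 2334.48 g.
2334.48 g ≤ 2.5 kg (cargo aircraft limit, Class 5.1) — within limit.

Yes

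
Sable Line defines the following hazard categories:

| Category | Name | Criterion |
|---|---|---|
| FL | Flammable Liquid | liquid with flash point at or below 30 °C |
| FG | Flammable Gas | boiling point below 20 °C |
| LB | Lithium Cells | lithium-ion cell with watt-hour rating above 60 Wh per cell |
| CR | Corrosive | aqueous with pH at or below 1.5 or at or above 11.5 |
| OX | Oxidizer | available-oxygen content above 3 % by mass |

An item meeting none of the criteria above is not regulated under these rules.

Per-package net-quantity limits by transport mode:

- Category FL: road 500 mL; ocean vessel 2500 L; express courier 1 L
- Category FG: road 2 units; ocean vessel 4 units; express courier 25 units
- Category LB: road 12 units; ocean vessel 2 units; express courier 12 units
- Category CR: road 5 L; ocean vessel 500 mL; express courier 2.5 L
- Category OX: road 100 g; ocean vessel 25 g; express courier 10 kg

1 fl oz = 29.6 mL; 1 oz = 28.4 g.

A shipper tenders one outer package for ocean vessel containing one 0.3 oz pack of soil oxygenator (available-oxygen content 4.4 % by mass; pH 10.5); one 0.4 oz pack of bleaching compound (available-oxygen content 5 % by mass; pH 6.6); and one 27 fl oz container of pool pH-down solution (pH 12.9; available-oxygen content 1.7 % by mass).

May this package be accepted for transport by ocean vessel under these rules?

No

With available-oxygen content 4.4 % by mass (> 3 % by mass), the soil oxygenator falls in Category OX.
With available-oxygen content 5 % by mass (> 3 % by mass), the bleaching compound falls in Category OX.
pH 12.9 meets the Category CR criterion (Corrosive), so the pool pH-down solution is Category CR.
Category CR quantity: one 27 fl oz container = 799.2 mL.
799.2 mL exceeds the ocean vessel limit of 500 mL for Category CR.
Total Category OX: (one 0.3 oz pack = 8.52 g) + (one 0.4 oz pack = 11.36 g) = 19.88 g.
19.88 g is within the ocean vessel limit of 25 g for Category OX.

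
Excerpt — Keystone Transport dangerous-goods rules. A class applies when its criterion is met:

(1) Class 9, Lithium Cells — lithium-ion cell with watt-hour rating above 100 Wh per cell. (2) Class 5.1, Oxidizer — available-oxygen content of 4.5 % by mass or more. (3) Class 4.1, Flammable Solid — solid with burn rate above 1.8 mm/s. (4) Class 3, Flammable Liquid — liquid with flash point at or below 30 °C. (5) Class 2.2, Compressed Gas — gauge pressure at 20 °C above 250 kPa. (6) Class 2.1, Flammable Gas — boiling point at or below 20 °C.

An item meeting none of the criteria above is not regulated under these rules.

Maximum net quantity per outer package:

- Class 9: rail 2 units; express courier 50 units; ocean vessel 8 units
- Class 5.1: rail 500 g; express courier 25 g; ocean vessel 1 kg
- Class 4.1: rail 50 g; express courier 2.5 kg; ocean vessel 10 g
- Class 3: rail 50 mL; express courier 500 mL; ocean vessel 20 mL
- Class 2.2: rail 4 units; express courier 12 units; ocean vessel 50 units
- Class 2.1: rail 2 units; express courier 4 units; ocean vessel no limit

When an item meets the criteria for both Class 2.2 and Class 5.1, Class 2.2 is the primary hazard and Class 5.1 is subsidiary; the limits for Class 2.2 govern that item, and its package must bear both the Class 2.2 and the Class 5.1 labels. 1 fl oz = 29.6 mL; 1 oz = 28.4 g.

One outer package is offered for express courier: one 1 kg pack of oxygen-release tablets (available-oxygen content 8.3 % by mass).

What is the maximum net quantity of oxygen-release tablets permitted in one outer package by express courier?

25 g

Oxygen-release tablets: available-oxygen content 8.3 % by mass ≥ 4.5 % by mass → Class 5.1 (Oxidizer).
The express courier limit for Class 5.1 is 25 g.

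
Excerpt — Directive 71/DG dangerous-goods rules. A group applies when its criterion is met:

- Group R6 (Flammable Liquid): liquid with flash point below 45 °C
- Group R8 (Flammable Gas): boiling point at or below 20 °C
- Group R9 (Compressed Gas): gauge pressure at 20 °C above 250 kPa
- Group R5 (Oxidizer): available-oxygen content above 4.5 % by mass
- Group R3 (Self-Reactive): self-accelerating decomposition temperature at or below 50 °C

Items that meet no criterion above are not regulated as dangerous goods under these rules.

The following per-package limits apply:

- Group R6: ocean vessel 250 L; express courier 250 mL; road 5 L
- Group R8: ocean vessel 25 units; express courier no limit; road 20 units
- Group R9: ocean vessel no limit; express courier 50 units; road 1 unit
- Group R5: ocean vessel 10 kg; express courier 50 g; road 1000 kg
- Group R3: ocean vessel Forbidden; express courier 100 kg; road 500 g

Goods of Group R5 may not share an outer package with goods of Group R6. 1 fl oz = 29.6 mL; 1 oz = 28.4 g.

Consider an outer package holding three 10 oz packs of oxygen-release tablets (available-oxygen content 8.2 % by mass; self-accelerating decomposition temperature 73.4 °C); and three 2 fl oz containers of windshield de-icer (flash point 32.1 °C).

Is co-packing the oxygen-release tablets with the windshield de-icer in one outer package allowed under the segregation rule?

No

The oxygen-release tablets have available-oxygen content 8.2 % by mass, which is > 4.5 % by mass, so they are Group R5 (Oxidizer).
Windshield de-icer: flash point 32.1 °C < 45 °C → Group R6 (Flammable Liquid).
Group R5 and Group R6 may not share an outer package.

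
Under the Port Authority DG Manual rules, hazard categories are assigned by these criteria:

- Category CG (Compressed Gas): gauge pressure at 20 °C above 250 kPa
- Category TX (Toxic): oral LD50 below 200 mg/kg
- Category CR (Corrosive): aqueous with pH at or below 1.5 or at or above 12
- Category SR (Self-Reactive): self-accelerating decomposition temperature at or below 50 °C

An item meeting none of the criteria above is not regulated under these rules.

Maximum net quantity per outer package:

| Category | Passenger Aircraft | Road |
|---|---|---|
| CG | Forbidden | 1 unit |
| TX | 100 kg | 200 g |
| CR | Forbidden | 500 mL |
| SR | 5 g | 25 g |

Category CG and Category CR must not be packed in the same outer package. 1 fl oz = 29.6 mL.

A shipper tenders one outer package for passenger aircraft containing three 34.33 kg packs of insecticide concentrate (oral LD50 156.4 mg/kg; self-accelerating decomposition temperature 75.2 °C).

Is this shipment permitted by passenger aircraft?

The insecticide concentrate has oral LD50 156.4 mg/kg, which is < 200 mg/kg, so it is Category TX (Toxic).
Category TX quantity: three 34.33 kg packs = 102.99 kg.
102.99 kg > 100 kg (passenger aircraft limit, Category TX) — over the limit.

No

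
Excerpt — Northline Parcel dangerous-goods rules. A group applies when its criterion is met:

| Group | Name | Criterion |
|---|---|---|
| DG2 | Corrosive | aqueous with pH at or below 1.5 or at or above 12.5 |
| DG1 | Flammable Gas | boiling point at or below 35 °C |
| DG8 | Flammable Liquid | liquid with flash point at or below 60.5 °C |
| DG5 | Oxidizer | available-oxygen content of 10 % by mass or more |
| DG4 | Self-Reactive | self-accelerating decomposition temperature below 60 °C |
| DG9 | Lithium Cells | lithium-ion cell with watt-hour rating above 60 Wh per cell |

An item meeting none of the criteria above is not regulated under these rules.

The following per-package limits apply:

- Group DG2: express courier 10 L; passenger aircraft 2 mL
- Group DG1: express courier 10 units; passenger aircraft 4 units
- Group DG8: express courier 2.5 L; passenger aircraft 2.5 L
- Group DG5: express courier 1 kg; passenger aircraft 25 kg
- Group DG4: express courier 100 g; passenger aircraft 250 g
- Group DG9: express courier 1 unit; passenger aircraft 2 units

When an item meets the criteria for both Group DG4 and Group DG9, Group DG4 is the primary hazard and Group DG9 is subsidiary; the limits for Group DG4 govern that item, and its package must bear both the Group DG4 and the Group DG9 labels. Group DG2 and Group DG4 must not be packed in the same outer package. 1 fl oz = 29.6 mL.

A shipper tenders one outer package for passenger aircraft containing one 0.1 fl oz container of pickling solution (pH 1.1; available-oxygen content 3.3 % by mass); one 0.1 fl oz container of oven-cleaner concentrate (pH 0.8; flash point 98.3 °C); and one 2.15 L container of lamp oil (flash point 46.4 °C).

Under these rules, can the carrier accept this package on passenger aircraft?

pH 1.1 meets the Group DG2 criterion (Corrosive), so the pickling solution is Group DG2.
Oven-cleaner concentrate: pH 0.8 ≤ 1.5 → Group DG2 (Corrosive).
Lamp oil: flash point 46.4 °C ≤ 60.5 °C → Group DG8 (Flammable Liquid).
Total Group DG2: (one 0.1 fl oz container = 2.96 mL) + (one 0.1 fl oz container = 2.96 mL) = 5.92 mL.
5.92 mL > 2 mL (passenger aircraft limit, Group DG2) — over the limit.
Group DG8 quantity: 2.15 L.
2.15 L ≤ 2.5 L (passenger aircraft limit, Group DG8) — within limit.
The segregation rule (Group DG2 with Group DG4) does not apply to Group DG2 with Group DG8.

No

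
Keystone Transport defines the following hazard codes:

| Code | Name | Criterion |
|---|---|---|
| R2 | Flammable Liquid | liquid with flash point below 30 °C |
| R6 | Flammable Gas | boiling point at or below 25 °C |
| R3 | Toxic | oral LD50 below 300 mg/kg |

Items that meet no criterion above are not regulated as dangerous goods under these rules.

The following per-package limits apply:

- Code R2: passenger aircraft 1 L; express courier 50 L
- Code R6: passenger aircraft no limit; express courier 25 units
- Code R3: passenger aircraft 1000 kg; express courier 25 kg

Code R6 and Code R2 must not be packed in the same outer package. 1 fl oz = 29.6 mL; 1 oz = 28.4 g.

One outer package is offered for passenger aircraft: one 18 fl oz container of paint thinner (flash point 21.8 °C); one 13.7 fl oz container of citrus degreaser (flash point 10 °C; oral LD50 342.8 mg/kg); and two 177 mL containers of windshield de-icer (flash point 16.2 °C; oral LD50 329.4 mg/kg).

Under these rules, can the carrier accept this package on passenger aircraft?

No

The paint thinner has flash point 21.8 °C, which is < 30 °C, so it is Code R2 (Flammable Liquid).
Citrus degreaser: flash point 10 °C < 30 °C → Code R2 (Flammable Liquid).
Flash point 16.2 °C meets the Code R2 criterion (Flammable Liquid), so the windshield de-icer is Code R2.
Total Code R2: (one 18 fl oz container = 532.8 mL) + (one 13.7 fl oz container = 405.52 mL) + (two 177 mL containers = 354 mL) = 1292.32 mL.
That exceeds the Code R2 passenger aircraft limit of 1 L.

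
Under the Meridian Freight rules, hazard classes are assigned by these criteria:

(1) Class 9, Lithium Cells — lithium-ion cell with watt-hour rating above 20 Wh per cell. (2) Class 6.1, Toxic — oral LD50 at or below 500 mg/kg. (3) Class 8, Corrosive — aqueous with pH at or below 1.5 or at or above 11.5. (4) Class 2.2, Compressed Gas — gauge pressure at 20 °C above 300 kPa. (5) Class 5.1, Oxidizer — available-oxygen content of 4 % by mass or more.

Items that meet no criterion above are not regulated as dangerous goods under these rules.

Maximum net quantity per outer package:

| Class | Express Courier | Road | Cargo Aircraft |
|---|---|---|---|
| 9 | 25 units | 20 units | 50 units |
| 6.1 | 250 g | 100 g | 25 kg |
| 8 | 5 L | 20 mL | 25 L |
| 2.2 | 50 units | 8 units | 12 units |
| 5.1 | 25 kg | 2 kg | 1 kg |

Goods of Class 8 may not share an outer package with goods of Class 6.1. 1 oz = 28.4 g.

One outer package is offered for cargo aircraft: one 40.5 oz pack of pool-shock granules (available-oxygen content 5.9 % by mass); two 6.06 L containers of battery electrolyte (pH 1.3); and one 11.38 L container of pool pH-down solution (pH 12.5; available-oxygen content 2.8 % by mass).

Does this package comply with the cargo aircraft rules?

No

The pool-shock granules have available-oxygen content 5.9 % by mass, which is ≥ 4 % by mass, so they are Class 5.1 (Oxidizer).
Battery electrolyte: pH 1.3 ≤ 1.5 → Class 8 (Corrosive).
Pool pH-down solution: pH 12.5 ≥ 11.5 → Class 8 (Corrosive).
Class 8 net quantity: (two 6.06 L containers = 12.12 L) + 11.38 L = 23.5 L.
That is within the Class 8 cargo aircraft limit of 25 L.
Class 5.1 quantity: one 40.5 oz pack = 1150.2 g.
That exceeds the Class 5.1 cargo aircraft limit of 1 kg.
The segregation rule (Class 8 with Class 6.1) does not apply to Class 8 with Class 5.1.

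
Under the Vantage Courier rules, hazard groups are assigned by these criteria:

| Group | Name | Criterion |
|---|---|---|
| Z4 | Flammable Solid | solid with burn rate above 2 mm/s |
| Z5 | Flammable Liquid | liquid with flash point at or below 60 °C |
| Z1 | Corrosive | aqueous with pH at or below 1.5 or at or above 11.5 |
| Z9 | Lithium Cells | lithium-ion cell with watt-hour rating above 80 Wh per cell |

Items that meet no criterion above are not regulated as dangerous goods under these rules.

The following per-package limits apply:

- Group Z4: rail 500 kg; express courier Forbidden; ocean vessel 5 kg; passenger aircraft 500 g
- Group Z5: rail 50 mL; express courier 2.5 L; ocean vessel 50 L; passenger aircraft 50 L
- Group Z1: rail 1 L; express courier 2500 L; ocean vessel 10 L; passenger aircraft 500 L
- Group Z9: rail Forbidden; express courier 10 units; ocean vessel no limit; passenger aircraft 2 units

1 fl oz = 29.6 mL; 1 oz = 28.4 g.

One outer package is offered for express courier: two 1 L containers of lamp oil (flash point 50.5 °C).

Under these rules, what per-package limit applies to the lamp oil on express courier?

With flash point 50.5 °C (≤ 60 °C), the lamp oil falls in Group Z5.
The express courier limit for Group Z5 is 2.5 L.

2.5 L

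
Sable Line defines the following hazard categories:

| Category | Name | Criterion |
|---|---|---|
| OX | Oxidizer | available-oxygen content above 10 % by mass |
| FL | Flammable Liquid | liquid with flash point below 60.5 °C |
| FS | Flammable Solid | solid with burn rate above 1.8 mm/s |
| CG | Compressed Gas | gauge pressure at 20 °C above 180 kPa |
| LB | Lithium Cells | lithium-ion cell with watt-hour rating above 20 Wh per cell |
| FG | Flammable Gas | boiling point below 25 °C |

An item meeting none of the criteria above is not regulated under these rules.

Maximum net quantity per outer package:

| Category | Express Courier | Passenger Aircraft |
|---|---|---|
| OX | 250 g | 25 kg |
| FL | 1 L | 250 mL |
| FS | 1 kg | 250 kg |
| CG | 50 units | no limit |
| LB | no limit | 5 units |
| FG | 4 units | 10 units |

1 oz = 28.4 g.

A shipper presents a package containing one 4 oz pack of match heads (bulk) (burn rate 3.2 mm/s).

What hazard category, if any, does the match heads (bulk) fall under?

With burn rate 3.2 mm/s (> 1.8 mm/s), the match heads (bulk) fall in Category FS.

Category FS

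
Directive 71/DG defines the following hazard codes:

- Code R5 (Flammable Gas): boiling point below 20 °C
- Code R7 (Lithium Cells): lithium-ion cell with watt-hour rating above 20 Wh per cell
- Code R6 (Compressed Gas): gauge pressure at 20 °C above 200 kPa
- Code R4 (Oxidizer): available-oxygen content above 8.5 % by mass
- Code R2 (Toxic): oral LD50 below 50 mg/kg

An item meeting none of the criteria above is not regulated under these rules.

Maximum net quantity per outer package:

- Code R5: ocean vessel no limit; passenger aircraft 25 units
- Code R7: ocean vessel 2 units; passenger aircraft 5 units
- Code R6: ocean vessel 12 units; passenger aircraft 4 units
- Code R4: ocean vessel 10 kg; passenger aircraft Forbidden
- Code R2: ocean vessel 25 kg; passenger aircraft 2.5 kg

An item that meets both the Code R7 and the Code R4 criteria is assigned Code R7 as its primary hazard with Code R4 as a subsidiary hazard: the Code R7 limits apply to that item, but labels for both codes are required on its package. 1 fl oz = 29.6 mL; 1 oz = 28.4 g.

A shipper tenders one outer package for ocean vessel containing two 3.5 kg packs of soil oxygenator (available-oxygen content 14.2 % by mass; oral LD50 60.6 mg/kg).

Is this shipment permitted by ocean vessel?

With available-oxygen content 14.2 % by mass (> 8.5 % by mass), the soil oxygenator falls in Code R4.
Code R4 quantity: two 3.5 kg packs = 7 kg.
That is within the Code R4 ocean vessel limit of 10 kg.

Yes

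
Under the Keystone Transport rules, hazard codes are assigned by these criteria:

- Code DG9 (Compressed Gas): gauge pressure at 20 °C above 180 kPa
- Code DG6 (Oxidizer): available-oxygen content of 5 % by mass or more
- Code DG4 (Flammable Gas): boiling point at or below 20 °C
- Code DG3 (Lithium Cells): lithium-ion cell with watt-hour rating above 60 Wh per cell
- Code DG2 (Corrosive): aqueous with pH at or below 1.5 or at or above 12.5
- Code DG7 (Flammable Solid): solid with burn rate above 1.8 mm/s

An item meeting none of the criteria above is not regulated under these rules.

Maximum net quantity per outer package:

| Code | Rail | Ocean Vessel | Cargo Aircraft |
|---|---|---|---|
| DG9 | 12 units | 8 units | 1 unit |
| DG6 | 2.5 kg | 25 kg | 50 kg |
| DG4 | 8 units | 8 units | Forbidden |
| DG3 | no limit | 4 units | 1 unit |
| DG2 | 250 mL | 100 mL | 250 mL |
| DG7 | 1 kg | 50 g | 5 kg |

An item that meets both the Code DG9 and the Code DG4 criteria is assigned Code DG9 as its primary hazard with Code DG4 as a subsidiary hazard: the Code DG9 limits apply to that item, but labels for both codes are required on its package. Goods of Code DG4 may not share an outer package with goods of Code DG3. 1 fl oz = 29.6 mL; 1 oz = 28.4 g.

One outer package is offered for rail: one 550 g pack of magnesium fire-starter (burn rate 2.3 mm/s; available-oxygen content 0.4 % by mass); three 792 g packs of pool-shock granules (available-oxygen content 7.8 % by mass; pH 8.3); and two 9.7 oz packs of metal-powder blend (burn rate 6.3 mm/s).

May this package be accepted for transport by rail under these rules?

No

The magnesium fire-starter has burn rate 2.3 mm/s, which is > 1.8 mm/s, so it is Code DG7 (Flammable Solid).
The pool-shock granules have available-oxygen content 7.8 % by mass, which is ≥ 5 % by mass, so they are Code DG6 (Oxidizer).
Metal-powder blend: burn rate 6.3 mm/s > 1.8 mm/s → Code DG7 (Flammable Solid).
Total Code DG7: 550 g + (two 9.7 oz packs = 550.96 g) = 1100.96 g.
1100.96 g > 1 kg (rail limit, Code DG7) — over the limit.
Code DG6 quantity: three 792 g packs = 2.376 kg.
That is within the Code DG6 rail limit of 2.5 kg.
The segregation rule (Code DG4 with Code DG3) does not apply to Code DG7 with Code DG6.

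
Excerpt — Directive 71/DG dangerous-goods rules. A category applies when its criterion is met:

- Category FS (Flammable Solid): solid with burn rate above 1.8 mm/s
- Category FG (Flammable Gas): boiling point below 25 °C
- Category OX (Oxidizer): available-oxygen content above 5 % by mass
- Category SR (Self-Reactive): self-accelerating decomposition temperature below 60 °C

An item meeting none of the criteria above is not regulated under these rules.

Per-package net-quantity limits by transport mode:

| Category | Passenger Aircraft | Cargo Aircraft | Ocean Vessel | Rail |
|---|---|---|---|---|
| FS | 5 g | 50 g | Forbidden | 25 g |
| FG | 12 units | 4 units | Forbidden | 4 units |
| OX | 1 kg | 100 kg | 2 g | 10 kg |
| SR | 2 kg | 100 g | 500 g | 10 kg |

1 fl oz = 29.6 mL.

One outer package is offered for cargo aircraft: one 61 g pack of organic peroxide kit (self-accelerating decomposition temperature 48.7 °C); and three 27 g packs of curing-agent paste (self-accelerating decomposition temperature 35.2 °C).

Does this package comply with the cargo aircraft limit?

The organic peroxide kit has self-accelerating decomposition temperature 48.7 °C, which is < 60 °C, so it is Category SR (Self-Reactive).
Self-accelerating decomposition temperature 35.2 °C meets the Category SR criterion (Self-Reactive), so the curing-agent paste is Category SR.
Category SR net quantity: 61 g + (three 27 g packs = 81 g) = 142 g.
142 g exceeds the cargo aircraft limit of 100 g for Category SR.

No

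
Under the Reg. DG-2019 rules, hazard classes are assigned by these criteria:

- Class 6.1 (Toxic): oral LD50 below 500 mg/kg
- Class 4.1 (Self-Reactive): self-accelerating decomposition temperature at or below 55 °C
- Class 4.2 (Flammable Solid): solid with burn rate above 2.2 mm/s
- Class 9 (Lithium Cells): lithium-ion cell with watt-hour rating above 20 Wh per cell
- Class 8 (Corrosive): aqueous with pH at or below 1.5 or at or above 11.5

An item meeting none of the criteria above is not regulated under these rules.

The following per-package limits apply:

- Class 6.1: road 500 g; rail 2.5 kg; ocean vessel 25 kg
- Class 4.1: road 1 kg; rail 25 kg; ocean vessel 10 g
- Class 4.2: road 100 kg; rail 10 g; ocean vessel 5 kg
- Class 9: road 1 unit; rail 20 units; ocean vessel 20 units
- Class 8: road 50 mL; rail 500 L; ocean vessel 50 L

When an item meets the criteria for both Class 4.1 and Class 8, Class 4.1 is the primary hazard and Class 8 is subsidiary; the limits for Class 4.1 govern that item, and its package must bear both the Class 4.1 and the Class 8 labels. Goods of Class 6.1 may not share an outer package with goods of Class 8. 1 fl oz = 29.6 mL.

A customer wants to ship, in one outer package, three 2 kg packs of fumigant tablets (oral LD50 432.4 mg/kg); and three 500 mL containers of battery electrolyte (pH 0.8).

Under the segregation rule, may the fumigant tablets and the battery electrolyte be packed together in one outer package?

Oral LD50 432.4 mg/kg meets the Class 6.1 criterion (Toxic), so the fumigant tablets are Class 6.1.
Battery electrolyte: pH 0.8 ≤ 1.5 → Class 8 (Corrosive).
Class 6.1 and Class 8 may not share an outer package.

No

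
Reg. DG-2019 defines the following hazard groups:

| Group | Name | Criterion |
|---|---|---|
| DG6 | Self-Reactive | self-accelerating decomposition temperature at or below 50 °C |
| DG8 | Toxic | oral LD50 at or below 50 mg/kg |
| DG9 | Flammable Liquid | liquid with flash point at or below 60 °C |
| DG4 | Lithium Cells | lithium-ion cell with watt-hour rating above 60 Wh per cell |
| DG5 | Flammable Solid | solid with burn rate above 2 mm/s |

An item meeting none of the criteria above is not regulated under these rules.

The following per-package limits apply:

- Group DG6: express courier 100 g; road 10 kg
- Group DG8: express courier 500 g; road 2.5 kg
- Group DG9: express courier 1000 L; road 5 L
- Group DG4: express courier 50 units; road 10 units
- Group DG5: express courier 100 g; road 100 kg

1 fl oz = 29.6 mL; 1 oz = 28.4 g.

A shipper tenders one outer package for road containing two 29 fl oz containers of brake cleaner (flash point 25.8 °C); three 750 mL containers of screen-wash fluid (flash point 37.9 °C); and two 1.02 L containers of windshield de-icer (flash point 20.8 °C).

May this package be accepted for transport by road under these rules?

Flash point 25.8 °C meets the Group DG9 criterion (Flammable Liquid), so the brake cleaner is Group DG9.
Screen-wash fluid: flash point 37.9 °C ≤ 60 °C → Group DG9 (Flammable Liquid).
With flash point 20.8 °C (≤ 60 °C), the windshield de-icer falls in Group DG9.
Total Group DG9: (two 29 fl oz containers = 1716.8 mL) + (three 750 mL containers = 2.25 L) + (two 1.02 L containers = 2.04 L) = 6006.8 mL.
That exceeds the Group DG9 road limit of 5 L.

No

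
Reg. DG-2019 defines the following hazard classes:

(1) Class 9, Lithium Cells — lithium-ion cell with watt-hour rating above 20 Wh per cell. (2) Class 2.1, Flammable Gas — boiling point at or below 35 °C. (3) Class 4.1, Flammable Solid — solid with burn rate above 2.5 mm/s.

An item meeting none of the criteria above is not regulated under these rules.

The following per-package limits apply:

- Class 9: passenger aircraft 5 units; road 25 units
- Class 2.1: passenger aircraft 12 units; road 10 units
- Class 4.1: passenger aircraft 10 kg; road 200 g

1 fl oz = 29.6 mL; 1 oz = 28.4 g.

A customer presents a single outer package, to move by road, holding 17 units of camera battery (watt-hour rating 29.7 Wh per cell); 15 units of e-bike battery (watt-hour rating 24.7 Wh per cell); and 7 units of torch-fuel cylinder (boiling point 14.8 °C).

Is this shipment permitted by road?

The camera battery has watt-hour rating 29.7 Wh per cell, which is > 20 Wh per cell, so it is Class 9 (Lithium Cells).
The e-bike battery has watt-hour rating 24.7 Wh per cell, which is > 20 Wh per cell, so it is Class 9 (Lithium Cells).
Torch-fuel cylinder: boiling point 14.8 °C ≤ 35 °C → Class 2.1 (Flammable Gas).
Class 9 net quantity: 17 units + 15 units = 32 units.
That exceeds the Class 9 road limit of 25 units.
Class 2.1 quantity: 7 units.
7 units is within the road limit of 10 units for Class 2.1.

No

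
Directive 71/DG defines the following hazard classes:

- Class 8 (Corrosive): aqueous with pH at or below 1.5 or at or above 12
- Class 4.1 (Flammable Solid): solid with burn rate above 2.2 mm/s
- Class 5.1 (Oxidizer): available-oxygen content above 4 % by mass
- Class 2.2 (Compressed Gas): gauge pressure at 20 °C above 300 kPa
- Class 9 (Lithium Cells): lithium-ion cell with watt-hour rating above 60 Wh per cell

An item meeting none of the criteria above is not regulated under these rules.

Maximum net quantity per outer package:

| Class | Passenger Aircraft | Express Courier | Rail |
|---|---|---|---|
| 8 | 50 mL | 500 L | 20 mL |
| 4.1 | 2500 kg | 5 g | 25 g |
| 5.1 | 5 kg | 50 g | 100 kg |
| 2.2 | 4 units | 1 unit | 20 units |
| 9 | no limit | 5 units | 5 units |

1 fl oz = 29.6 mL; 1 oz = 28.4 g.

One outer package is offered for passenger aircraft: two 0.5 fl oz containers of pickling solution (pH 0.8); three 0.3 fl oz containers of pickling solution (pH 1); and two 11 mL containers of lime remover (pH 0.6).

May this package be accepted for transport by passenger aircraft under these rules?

The pickling solution has pH 0.8, which is ≤ 1.5, so it is Class 8 (Corrosive).
Pickling solution: pH 1 ≤ 1.5 → Class 8 (Corrosive).
pH 0.6 meets the Class 8 criterion (Corrosive), so the lime remover is Class 8.
Class 8 net quantity: (two 0.5 fl oz containers = 29.6 mL) + (three 0.3 fl oz containers = 26.64 mL) + (two 11 mL containers = 22 mL) = 78.24 mL.
78.24 mL > 50 mL (passenger aircraft limit, Class 8) — over the limit.

No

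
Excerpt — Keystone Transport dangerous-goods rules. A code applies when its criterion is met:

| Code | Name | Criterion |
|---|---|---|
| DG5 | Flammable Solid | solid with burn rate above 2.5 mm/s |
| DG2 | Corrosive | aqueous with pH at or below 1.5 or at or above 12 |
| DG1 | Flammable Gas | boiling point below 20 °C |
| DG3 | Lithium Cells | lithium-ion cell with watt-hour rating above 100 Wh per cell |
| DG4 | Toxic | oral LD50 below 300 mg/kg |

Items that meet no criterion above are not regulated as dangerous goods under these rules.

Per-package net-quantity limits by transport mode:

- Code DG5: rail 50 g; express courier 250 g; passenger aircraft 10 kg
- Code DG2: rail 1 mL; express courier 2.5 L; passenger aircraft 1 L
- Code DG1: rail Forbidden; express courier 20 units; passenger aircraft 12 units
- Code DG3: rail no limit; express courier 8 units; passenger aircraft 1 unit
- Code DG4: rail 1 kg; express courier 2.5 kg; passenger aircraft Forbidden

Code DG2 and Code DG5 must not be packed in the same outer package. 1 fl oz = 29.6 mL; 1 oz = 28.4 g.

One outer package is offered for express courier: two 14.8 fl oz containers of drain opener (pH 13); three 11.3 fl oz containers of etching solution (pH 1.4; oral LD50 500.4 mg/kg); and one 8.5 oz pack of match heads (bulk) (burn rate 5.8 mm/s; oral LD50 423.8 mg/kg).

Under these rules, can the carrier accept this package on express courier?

pH 13 meets the Code DG2 criterion (Corrosive), so the drain opener is Code DG2.
Etching solution: pH 1.4 ≤ 1.5 → Code DG2 (Corrosive).
With burn rate 5.8 mm/s (> 2.5 mm/s), the match heads (bulk) fall in Code DG5.
Code DG2 net quantity: (two 14.8 fl oz containers = 876.16 mL) + (three 11.3 fl oz containers = 1003.44 mL) = 1879.6 mL.
1879.6 mL ≤ 2.5 L (express courier limit, Code DG2) — within limit.
Code DG5 quantity: one 8.5 oz pack = 241.4 g.
241.4 g ≤ 250 g (express courier limit, Code DG5) — within limit.
Code DG2 and Code DG5 may not share an outer package.

No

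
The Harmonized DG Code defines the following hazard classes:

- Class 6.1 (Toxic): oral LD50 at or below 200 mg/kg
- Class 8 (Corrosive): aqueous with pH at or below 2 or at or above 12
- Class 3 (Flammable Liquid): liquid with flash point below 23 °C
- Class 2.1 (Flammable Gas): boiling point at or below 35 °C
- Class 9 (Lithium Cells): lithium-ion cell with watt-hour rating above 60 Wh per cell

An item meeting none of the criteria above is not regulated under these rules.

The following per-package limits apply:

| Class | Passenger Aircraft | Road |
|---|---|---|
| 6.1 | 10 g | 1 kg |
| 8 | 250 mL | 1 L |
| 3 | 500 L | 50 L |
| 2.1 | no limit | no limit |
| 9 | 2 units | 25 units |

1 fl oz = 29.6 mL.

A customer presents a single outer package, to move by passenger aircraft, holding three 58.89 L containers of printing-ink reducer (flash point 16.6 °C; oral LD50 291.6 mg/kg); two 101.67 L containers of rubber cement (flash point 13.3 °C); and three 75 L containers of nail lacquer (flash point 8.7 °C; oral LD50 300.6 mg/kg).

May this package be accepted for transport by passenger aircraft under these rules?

Flash point 16.6 °C meets the Class 3 criterion (Flammable Liquid), so the printing-ink reducer is Class 3.
Flash point 13.3 °C meets the Class 3 criterion (Flammable Liquid), so the rubber cement is Class 3.
With flash point 8.7 °C (< 23 °C), the nail lacquer falls in Class 3.
Total Class 3: (three 58.89 L containers = 176.67 L) + (two 101.67 L containers = 203.34 L) + (three 75 L containers = 225 L) = 605.01 L.
605.01 L > 500 L (passenger aircraft limit, Class 3) — over the limit.

No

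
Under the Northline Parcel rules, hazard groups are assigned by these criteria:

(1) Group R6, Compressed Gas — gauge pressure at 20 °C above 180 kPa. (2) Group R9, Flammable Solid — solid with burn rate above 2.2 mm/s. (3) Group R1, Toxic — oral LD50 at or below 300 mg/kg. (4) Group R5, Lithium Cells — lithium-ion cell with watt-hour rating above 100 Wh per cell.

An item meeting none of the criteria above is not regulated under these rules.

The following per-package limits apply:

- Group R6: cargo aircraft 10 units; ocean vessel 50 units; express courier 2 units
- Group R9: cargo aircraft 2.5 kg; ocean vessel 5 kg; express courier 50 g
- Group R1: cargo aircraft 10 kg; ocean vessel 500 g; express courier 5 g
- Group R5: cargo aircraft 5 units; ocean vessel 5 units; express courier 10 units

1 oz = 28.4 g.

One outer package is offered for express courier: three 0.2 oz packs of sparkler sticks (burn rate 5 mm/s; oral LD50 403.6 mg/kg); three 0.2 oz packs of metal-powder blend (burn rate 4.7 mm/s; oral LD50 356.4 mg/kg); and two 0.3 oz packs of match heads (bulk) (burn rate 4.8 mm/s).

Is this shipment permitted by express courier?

The sparkler sticks have burn rate 5 mm/s, which is > 2.2 mm/s, so they are Group R9 (Flammable Solid).
Metal-powder blend: burn rate 4.7 mm/s > 2.2 mm/s → Group R9 (Flammable Solid).
With burn rate 4.8 mm/s (> 2.2 mm/s), the match heads (bulk) fall in Group R9.
Group R9 net quantity: (three 0.2 oz packs = 17.04 g) + (three 0.2 oz packs = 17.04 g) + (two 0.3 oz packs = 17.04 g) = 51.12 g.
51.12 g > 50 g (express courier limit, Group R9) — over the limit.

No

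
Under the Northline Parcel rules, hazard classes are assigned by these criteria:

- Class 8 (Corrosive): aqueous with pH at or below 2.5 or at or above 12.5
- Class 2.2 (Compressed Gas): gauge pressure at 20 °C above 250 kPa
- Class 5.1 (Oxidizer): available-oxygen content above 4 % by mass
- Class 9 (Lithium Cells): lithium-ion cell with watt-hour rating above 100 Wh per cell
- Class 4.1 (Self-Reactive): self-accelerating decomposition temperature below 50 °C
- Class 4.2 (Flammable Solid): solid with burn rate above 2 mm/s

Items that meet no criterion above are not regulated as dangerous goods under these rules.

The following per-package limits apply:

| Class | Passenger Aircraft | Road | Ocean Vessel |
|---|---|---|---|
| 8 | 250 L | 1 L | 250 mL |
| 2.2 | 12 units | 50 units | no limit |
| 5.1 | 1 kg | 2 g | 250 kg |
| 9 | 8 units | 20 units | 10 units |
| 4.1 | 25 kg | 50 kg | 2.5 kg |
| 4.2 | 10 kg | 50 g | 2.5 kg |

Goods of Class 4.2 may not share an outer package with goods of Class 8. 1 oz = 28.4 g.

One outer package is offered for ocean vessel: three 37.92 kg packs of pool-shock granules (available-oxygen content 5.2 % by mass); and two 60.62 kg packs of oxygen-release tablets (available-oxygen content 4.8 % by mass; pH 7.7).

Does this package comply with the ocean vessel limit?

Yes

With available-oxygen content 5.2 % by mass (> 4 % by mass), the pool-shock granules fall in Class 5.1.
Available-oxygen content 4.8 % by mass meets the Class 5.1 criterion (Oxidizer), so the oxygen-release tablets are Class 5.1.
Class 5.1 net quantity: (three 37.92 kg packs = 113.76 kg) + (two 60.62 kg packs = 121.24 kg) = 235 kg.
235 kg is within the ocean vessel limit of 250 kg for Class 5.1.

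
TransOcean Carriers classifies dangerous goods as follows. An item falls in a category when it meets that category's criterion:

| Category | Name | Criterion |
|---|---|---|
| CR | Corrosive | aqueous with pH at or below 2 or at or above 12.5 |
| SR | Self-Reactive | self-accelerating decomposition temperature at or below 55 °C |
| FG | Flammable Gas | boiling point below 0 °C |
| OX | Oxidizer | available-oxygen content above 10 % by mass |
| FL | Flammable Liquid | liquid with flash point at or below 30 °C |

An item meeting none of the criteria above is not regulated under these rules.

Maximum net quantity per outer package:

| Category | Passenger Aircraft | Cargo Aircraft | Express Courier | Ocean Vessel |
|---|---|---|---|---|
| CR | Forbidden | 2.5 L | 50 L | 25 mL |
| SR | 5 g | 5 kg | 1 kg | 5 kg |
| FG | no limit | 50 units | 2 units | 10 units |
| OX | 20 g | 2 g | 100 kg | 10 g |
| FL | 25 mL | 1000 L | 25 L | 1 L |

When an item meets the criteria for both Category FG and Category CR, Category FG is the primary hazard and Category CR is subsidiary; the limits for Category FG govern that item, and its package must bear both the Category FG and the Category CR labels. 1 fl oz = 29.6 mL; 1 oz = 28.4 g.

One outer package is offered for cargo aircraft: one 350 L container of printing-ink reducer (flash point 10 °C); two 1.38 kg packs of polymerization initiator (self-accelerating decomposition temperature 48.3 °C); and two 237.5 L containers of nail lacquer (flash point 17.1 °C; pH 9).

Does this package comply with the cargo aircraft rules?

The printing-ink reducer has flash point 10 °C, which is ≤ 30 °C, so it is Category FL (Flammable Liquid).
Polymerization initiator: self-accelerating decomposition temperature 48.3 °C ≤ 55 °C → Category SR (Self-Reactive).
The nail lacquer has flash point 17.1 °C, which is ≤ 30 °C, so it is Category FL (Flammable Liquid).
Total Category FL: 350 L + (two 237.5 L containers = 475 L) = 825 L.
825 L ≤ 1000 L (cargo aircraft limit, Category FL) — within limit.
Category SR quantity: two 1.38 kg packs = 2.76 kg.
2.76 kg ≤ 5 kg (cargo aircraft limit, Category SR) — within limit.
Every hazard category is within its cargo aircraft limit and no segregation rule is violated.

Yes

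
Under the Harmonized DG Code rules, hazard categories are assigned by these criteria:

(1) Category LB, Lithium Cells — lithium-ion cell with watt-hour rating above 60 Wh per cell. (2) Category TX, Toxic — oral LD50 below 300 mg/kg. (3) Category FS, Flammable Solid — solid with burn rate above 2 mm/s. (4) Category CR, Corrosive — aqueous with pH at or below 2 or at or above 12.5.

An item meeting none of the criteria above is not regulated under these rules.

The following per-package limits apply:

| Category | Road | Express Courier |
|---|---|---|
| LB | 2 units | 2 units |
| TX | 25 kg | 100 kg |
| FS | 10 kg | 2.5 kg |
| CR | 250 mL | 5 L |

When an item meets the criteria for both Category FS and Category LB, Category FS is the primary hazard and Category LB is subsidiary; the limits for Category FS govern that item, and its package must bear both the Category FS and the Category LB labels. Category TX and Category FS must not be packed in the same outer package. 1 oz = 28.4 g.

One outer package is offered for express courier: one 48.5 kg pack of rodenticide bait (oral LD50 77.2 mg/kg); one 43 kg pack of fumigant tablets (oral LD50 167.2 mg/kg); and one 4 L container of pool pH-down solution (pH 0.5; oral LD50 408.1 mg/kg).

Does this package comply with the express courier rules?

Rodenticide bait: oral LD50 77.2 mg/kg < 300 mg/kg → Category TX (Toxic).
The fumigant tablets have oral LD50 167.2 mg/kg, which is < 300 mg/kg, so they are Category TX (Toxic).
The pool pH-down solution has pH 0.5, which is ≤ 2, so it is Category CR (Corrosive).
Total Category TX: 48.5 kg + 43 kg = 91.5 kg.
That is within the Category TX express courier limit of 100 kg.
Category CR quantity: 4 L.
4 L is within the express courier limit of 5 L for Category CR.
The segregation rule (Category TX with Category FS) does not apply to Category TX with Category CR.
Every hazard category is within its express courier limit and no segregation rule is violated.

Yes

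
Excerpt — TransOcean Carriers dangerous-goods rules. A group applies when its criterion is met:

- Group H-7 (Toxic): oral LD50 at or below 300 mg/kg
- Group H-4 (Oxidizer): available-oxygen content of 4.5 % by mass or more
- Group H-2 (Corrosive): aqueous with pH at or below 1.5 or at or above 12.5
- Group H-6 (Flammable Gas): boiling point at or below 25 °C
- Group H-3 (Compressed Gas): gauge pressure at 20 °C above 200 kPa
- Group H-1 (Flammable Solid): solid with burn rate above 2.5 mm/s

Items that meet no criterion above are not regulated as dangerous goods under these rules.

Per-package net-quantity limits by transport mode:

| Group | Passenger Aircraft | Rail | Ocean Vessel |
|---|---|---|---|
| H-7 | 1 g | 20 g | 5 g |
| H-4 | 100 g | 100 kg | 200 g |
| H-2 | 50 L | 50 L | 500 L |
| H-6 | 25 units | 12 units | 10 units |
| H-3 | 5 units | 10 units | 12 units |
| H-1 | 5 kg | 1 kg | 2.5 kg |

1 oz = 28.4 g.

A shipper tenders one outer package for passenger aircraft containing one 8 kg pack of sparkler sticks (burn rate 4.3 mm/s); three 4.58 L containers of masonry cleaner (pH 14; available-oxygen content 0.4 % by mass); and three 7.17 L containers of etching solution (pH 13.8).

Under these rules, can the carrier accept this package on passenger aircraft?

The sparkler sticks have burn rate 4.3 mm/s, which is > 2.5 mm/s, so they are Group H-1 (Flammable Solid).
With pH 14 (≥ 12.5), the masonry cleaner falls in Group H-2.
pH 13.8 meets the Group H-2 criterion (Corrosive), so the etching solution is Group H-2.
Total Group H-2: (three 4.58 L containers = 13.74 L) + (three 7.17 L containers = 21.51 L) = 35.25 L.
35.25 L ≤ 50 L (passenger aircraft limit, Group H-2) — within limit.
Group H-1 quantity: 8 kg.
That exceeds the Group H-1 passenger aircraft limit of 5 kg.

No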